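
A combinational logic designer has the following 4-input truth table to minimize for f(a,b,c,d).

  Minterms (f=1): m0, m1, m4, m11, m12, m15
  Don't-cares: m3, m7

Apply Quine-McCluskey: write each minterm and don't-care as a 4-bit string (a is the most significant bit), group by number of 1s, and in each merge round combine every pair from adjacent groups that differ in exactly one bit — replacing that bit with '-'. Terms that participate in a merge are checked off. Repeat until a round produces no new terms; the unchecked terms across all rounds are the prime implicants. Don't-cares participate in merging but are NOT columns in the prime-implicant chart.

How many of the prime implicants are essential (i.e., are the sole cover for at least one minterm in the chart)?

2

Round 0: 0000✓ 0001✓ 0011✓ 0100✓ 0111✓ 1011✓ 1100✓ 1111✓
Round 1: -011✓ -100 -111✓ 0-00 0-11✓ 00-1 000- 1-11✓
Round 2: --11
PIs = {--11, -100, 0-00, 00-1, 000-}
Coverage chart:
  m0: 0-00,000-
  m1: 00-1,000-
  m4: -100,0-00
  m11: --11 ←essential
  m12: -100 ←essential
  m15: --11 ←essential
Essential: --11, -100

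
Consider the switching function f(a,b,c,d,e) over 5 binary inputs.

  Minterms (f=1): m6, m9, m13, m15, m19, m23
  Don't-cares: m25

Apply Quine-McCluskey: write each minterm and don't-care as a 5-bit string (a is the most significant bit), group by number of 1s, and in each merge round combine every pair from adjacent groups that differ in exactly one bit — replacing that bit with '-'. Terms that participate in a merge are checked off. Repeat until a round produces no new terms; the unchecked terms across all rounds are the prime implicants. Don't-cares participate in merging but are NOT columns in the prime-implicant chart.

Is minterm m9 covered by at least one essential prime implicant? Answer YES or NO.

NO

[col 0] 00110, 01001*, 01101*, 01111*, 10011*, 10111*, 11001*
[col 1] -1001, 01-01, 011-1, 10-11
Prime implicants: -1001, 00110, 01-01, 011-1, 10-11
PI chart (minterm → PIs covering it):
  6 | 00110  (sole → essential)
  9 | -1001,01-01
  13 | 01-01,011-1
  15 | 011-1  (sole → essential)
  19 | 10-11  (sole → essential)
  23 | 10-11  (sole → essential)
Essential prime implicants: 00110, 011-1, 10-11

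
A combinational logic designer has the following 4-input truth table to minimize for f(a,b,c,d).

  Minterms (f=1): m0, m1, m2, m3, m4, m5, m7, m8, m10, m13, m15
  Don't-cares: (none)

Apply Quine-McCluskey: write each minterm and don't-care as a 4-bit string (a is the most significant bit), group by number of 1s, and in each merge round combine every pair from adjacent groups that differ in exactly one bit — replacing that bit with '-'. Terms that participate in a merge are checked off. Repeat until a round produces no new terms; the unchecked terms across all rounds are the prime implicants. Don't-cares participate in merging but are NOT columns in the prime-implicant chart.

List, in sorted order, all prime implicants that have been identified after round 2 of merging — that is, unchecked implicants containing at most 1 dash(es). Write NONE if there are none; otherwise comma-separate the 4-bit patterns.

NONE

Round 0: 0000✓ 0001✓ 0010✓ 0011✓ 0100✓ 0101✓ 0111✓ 1000✓ 1010✓ 1101✓ 1111✓
Round 1: -000✓ -010✓ -101✓ -111✓ 0-00✓ 0-01✓ 0-11✓ 00-0✓ 00-1✓ 000-✓ 001-✓ 01-1✓ 010-✓ 10-0✓ 11-1✓
Round 2: -0-0 -1-1 0--1 0-0- 00--
PIs = {-0-0, -1-1, 0--1, 0-0-, 00--}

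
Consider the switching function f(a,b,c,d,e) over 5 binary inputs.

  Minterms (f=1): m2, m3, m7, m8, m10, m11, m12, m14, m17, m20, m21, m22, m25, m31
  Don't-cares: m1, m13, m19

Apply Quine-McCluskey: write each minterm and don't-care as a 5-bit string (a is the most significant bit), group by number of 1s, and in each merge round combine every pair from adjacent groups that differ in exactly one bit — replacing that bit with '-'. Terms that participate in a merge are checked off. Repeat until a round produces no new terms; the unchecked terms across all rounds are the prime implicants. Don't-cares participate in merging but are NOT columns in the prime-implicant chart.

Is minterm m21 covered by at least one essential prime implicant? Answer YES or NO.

Round 0: 00001✓ 00010✓ 00011✓ 00111✓ 01000✓ 01010✓ 01011✓ 01100✓ 01101✓ 01110✓ 10001✓ 10011✓ 10100✓ 10101✓ 10110✓ 11001✓ 11111
Round 1: -0001✓ -0011✓ 0-010✓ 0-011✓ 00-11 000-1✓ 0001-✓ 01-00✓ 01-10✓ 010-0✓ 0101-✓ 011-0✓ 0110- 1-001 10-01 100-1✓ 101-0 1010-
Round 2: -00-1 0-01- 01--0
PIs = {-00-1, 0-01-, 00-11, 01--0, 0110-, 1-001, 10-01, 101-0, 1010-, 11111}
Coverage chart:
  m2: 0-01- ←essential
  m3: -00-1,0-01-,00-11
  m7: 00-11 ←essential
  m8: 01--0 ←essential
  m10: 0-01-,01--0
  m11: 0-01- ←essential
  m12: 01--0,0110-
  m14: 01--0 ←essential
  m17: -00-1,1-001,10-01
  m20: 101-0,1010-
  m21: 10-01,1010-
  m22: 101-0 ←essential
  m25: 1-001 ←essential
  m31: 11111 ←essential
Essential: 0-01-, 00-11, 01--0, 1-001, 101-0, 11111

NO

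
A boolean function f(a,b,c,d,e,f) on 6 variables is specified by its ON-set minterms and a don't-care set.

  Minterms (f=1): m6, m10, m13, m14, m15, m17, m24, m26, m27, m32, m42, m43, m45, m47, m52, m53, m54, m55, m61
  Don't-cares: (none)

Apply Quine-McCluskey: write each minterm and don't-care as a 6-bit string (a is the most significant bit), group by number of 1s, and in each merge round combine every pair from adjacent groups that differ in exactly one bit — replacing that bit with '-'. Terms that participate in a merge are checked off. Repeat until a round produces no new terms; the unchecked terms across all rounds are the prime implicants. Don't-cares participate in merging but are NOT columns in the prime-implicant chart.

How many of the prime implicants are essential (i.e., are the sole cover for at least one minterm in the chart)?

size-2^0 implicants → 000110(✓)  001010(✓)  001101(✓)  001110(✓)  001111(✓)  010001  011000(✓)  011010(✓)  011011(✓)  100000  101010(✓)  101011(✓)  101101(✓)  101111(✓)  110100(✓)  110101(✓)  110110(✓)  110111(✓)  111101(✓)
size-2^1 implicants → -01010  -01101(✓)  -01111(✓)  0-1010  00-110  001-10  0011-1(✓)  00111-  0110-0  01101-  1-1101  101-11  10101-  1011-1(✓)  11-101  1101-0(✓)  1101-1(✓)  11010-(✓)  11011-(✓)
size-2^2 implicants → -011-1  1101--
Unchecked terms (primes): -01010, -011-1, 0-1010, 00-110, 001-10, 00111-, 010001, 0110-0, 01101-, 1-1101, 100000, 101-11, 10101-, 11-101, 1101--
Minterm coverage:
  m6 ⊆ 00-110 [E]
  m10 ⊆ -01010,0-1010,001-10
  m13 ⊆ -011-1 [E]
  m14 ⊆ 00-110,001-10,00111-
  m15 ⊆ -011-1,00111-
  m17 ⊆ 010001 [E]
  m24 ⊆ 0110-0 [E]
  m26 ⊆ 0-1010,0110-0,01101-
  m27 ⊆ 01101- [E]
  m32 ⊆ 100000 [E]
  m42 ⊆ -01010,10101-
  m43 ⊆ 101-11,10101-
  m45 ⊆ -011-1,1-1101
  m47 ⊆ -011-1,101-11
  m52 ⊆ 1101-- [E]
  m53 ⊆ 11-101,1101--
  m54 ⊆ 1101-- [E]
  m55 ⊆ 1101-- [E]
  m61 ⊆ 1-1101,11-101
E = {-011-1, 00-110, 010001, 0110-0, 01101-, 100000, 1101--}

7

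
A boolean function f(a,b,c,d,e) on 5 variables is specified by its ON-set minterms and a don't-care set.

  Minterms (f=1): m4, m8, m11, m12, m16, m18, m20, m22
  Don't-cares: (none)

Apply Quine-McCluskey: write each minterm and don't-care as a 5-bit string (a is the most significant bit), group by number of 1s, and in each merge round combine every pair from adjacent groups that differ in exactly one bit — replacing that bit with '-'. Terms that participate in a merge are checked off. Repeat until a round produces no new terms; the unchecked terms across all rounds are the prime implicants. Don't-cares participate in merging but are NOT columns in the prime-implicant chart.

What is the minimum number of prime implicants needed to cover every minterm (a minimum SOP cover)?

[col 0] 00100*, 01000*, 01011, 01100*, 10000*, 10010*, 10100*, 10110*
[col 1] -0100, 0-100, 01-00, 10-00*, 10-10*, 100-0*, 101-0*
[col 2] 10--0
Prime implicants: -0100, 0-100, 01-00, 01011, 10--0
PI chart (minterm → PIs covering it):
  4 | -0100,0-100
  8 | 01-00  (sole → essential)
  11 | 01011  (sole → essential)
  12 | 0-100,01-00
  16 | 10--0  (sole → essential)
  18 | 10--0  (sole → essential)
  20 | -0100,10--0
  22 | 10--0  (sole → essential)
Essential prime implicants: 01-00, 01011, 10--0
Petrick residual → -0100
Minimum SOP uses 4 PIs: b'cd'e' + a'bd'e' + a'bc'de + ab'e'

4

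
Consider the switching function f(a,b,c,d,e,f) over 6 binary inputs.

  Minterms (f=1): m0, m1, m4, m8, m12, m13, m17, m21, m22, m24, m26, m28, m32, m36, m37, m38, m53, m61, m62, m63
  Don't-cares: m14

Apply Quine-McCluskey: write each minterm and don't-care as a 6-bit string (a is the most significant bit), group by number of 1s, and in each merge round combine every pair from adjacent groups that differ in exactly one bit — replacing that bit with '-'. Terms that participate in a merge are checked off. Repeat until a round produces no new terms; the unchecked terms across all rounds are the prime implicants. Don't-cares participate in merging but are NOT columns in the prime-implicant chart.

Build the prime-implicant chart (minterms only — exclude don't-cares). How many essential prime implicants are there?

7

Round 0: 000000✓ 000001✓ 000100✓ 001000✓ 001100✓ 001101✓ 001110✓ 010001✓ 010101✓ 010110 011000✓ 011010✓ 011100✓ 100000✓ 100100✓ 100101✓ 100110✓ 110101✓ 111101✓ 111110✓ 111111✓
Round 1: -00000✓ -00100✓ -10101 0-0001 0-1000✓ 0-1100✓ 00-000✓ 00-100✓ 000-00✓ 00000- 001-00✓ 0011-0 00110- 010-01 011-00✓ 0110-0 1-0101 100-00✓ 1001-0 10010- 11-101 1111-1 11111-
Round 2: -00-00 0-1-00 00--00
PIs = {-00-00, -10101, 0-0001, 0-1-00, 00--00, 00000-, 0011-0, 00110-, 010-01, 010110, 0110-0, 1-0101, 1001-0, 10010-, 11-101, 1111-1, 11111-}
Coverage chart:
  m0: -00-00,00--00,00000-
  m1: 0-0001,00000-
  m4: -00-00,00--00
  m8: 0-1-00,00--00
  m12: 0-1-00,00--00,0011-0,00110-
  m13: 00110- ←essential
  m17: 0-0001,010-01
  m21: -10101,010-01
  m22: 010110 ←essential
  m24: 0-1-00,0110-0
  m26: 0110-0 ←essential
  m28: 0-1-00 ←essential
  m32: -00-00 ←essential
  m36: -00-00,1001-0,10010-
  m37: 1-0101,10010-
  m38: 1001-0 ←essential
  m53: -10101,1-0101,11-101
  m61: 11-101,1111-1
  m62: 11111- ←essential
  m63: 1111-1,11111-
Essential: -00-00, 0-1-00, 00110-, 010110, 0110-0, 1001-0, 11111-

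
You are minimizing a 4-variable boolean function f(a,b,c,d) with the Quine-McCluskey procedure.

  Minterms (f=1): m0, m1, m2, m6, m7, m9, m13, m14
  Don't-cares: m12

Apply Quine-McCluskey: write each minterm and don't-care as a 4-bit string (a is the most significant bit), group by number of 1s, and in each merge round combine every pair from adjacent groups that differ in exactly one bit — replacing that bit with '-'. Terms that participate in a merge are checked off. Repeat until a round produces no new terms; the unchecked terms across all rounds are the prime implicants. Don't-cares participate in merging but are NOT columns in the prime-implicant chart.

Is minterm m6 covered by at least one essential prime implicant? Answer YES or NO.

size-2^0 implicants → 0000(✓)  0001(✓)  0010(✓)  0110(✓)  0111(✓)  1001(✓)  1100(✓)  1101(✓)  1110(✓)
size-2^1 implicants → -001  -110  0-10  00-0  000-  011-  1-01  11-0  110-
Unchecked terms (primes): -001, -110, 0-10, 00-0, 000-, 011-, 1-01, 11-0, 110-
Minterm coverage:
  m0 ⊆ 00-0,000-
  m1 ⊆ -001,000-
  m2 ⊆ 0-10,00-0
  m6 ⊆ -110,0-10,011-
  m7 ⊆ 011- [E]
  m9 ⊆ -001,1-01
  m13 ⊆ 1-01,110-
  m14 ⊆ -110,11-0
E = {011-}

YES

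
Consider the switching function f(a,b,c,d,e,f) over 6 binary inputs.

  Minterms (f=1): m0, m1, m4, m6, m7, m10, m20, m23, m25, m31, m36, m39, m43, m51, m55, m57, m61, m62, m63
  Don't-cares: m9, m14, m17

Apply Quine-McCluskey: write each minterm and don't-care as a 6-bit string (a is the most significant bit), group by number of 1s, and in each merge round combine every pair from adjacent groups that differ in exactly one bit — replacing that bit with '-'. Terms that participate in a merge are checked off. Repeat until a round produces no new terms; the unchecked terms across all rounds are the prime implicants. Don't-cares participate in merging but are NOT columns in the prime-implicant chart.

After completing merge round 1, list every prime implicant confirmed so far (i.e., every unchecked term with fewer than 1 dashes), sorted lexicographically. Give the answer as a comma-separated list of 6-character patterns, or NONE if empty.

Round 0: 000000✓ 000001✓ 000100✓ 000110✓ 000111✓ 001001✓ 001010✓ 001110✓ 010001✓ 010100✓ 010111✓ 011001✓ 011111✓ 100100✓ 100111✓ 101011 110011✓ 110111✓ 111001✓ 111101✓ 111110✓ 111111✓
Round 1: -00100 -00111✓ -10111✓ -11001 -11111✓ 0-0001✓ 0-0100 0-0111✓ 0-1001✓ 00-001✓ 00-110 000-00 00000- 0001-0 00011- 001-10 01-001✓ 01-111✓ 1-0111✓ 11-111✓ 110-11 111-01 1111-1 11111-
Round 2: --0111 -1-111 0--001
PIs = {--0111, -00100, -1-111, -11001, 0--001, 0-0100, 00-110, 000-00, 00000-, 0001-0, 00011-, 001-10, 101011, 110-11, 111-01, 1111-1, 11111-}

101011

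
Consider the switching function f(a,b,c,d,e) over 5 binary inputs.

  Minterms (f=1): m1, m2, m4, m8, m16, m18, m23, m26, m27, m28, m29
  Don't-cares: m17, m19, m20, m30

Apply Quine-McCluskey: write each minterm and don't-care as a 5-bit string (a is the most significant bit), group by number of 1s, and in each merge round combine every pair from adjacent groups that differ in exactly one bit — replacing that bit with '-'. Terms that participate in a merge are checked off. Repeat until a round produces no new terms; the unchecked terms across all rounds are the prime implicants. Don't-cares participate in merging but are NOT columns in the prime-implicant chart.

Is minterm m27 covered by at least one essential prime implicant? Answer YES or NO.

Round 0: 00001✓ 00010✓ 00100✓ 01000 10000✓ 10001✓ 10010✓ 10011✓ 10100✓ 10111✓ 11010✓ 11011✓ 11100✓ 11101✓ 11110✓
Round 1: -0001 -0010 -0100 1-010✓ 1-011✓ 1-100 10-00 10-11 100-0✓ 100-1✓ 1000-✓ 1001-✓ 11-10 1101-✓ 111-0 1110-
Round 2: 1-01- 100--
PIs = {-0001, -0010, -0100, 01000, 1-01-, 1-100, 10-00, 10-11, 100--, 11-10, 111-0, 1110-}
Coverage chart:
  m1: -0001 ←essential
  m2: -0010 ←essential
  m4: -0100 ←essential
  m8: 01000 ←essential
  m16: 10-00,100--
  m18: -0010,1-01-,100--
  m23: 10-11 ←essential
  m26: 1-01-,11-10
  m27: 1-01- ←essential
  m28: 1-100,111-0,1110-
  m29: 1110- ←essential
Essential: -0001, -0010, -0100, 01000, 1-01-, 10-11, 1110-

YES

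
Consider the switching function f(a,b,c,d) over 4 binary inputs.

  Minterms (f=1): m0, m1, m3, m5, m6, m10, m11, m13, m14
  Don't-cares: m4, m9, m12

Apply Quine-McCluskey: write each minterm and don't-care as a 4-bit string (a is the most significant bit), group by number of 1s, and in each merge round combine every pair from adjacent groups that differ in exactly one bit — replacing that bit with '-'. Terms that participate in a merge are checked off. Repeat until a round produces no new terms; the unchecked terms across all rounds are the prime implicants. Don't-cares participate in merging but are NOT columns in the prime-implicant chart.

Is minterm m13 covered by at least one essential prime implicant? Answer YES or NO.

[col 0] 0000*, 0001*, 0011*, 0100*, 0101*, 0110*, 1001*, 1010*, 1011*, 1100*, 1101*, 1110*
[col 1] -001*, -011*, -100*, -101*, -110*, 0-00*, 0-01*, 00-1*, 000-*, 01-0*, 010-*, 1-01*, 1-10, 10-1*, 101-, 11-0*, 110-*
[col 2] --01, -0-1, -1-0, -10-, 0-0-
Prime implicants: --01, -0-1, -1-0, -10-, 0-0-, 1-10, 101-
PI chart (minterm → PIs covering it):
  0 | 0-0-  (sole → essential)
  1 | --01,-0-1,0-0-
  3 | -0-1  (sole → essential)
  5 | --01,-10-,0-0-
  6 | -1-0  (sole → essential)
  10 | 1-10,101-
  11 | -0-1,101-
  13 | --01,-10-
  14 | -1-0,1-10
Essential prime implicants: -0-1, -1-0, 0-0-

NO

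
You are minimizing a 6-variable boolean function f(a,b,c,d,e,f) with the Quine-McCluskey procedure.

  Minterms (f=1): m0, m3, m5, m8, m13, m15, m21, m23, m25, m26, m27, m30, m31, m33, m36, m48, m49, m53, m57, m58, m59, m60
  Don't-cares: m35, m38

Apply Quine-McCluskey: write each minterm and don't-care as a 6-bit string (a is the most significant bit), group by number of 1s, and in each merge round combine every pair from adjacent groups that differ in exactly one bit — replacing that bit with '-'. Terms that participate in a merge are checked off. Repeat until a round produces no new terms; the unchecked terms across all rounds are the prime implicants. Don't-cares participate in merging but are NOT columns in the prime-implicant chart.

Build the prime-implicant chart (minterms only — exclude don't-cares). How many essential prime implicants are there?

[col 0] 000000*, 000011*, 000101*, 001000*, 001101*, 001111*, 010101*, 010111*, 011001*, 011010*, 011011*, 011110*, 011111*, 100001*, 100011*, 100100*, 100110*, 110000*, 110001*, 110101*, 111001*, 111010*, 111011*, 111100
[col 1] -00011, -10101, -11001*, -11010*, -11011*, 0-0101, 0-1111, 00-000, 00-101, 0011-1, 01-111, 0101-1, 011-10*, 011-11*, 0110-1*, 01101-*, 01111-*, 1-0001, 1000-1, 1001-0, 11-001, 110-01, 11000-, 1110-1*, 11101-*
[col 2] -110-1, -1101-, 011-1-
Prime implicants: -00011, -10101, -110-1, -1101-, 0-0101, 0-1111, 00-000, 00-101, 0011-1, 01-111, 0101-1, 011-1-, 1-0001, 1000-1, 1001-0, 11-001, 110-01, 11000-, 111100
PI chart (minterm → PIs covering it):
  0 | 00-000  (sole → essential)
  3 | -00011  (sole → essential)
  5 | 0-0101,00-101
  8 | 00-000  (sole → essential)
  13 | 00-101,0011-1
  15 | 0-1111,0011-1
  21 | -10101,0-0101,0101-1
  23 | 01-111,0101-1
  25 | -110-1  (sole → essential)
  26 | -1101-,011-1-
  27 | -110-1,-1101-,011-1-
  30 | 011-1-  (sole → essential)
  31 | 0-1111,01-111,011-1-
  33 | 1-0001,1000-1
  36 | 1001-0  (sole → essential)
  48 | 11000-  (sole → essential)
  49 | 1-0001,11-001,110-01,11000-
  53 | -10101,110-01
  57 | -110-1,11-001
  58 | -1101-  (sole → essential)
  59 | -110-1,-1101-
  60 | 111100  (sole → essential)
Essential prime implicants: -00011, -110-1, -1101-, 00-000, 011-1-, 1001-0, 11000-, 111100

8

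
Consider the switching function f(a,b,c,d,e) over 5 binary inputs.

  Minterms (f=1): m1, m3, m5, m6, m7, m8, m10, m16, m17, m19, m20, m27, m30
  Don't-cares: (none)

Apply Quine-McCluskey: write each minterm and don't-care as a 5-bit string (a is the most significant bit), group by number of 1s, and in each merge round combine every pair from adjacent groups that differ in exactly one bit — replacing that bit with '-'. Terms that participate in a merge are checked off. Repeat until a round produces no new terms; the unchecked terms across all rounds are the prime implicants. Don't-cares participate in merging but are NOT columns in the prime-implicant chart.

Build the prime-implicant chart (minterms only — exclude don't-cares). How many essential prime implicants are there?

6

[col 0] 00001*, 00011*, 00101*, 00110*, 00111*, 01000*, 01010*, 10000*, 10001*, 10011*, 10100*, 11011*, 11110
[col 1] -0001*, -0011*, 00-01*, 00-11*, 000-1*, 001-1*, 0011-, 010-0, 1-011, 10-00, 100-1*, 1000-
[col 2] -00-1, 00--1
Prime implicants: -00-1, 00--1, 0011-, 010-0, 1-011, 10-00, 1000-, 11110
PI chart (minterm → PIs covering it):
  1 | -00-1,00--1
  3 | -00-1,00--1
  5 | 00--1  (sole → essential)
  6 | 0011-  (sole → essential)
  7 | 00--1,0011-
  8 | 010-0  (sole → essential)
  10 | 010-0  (sole → essential)
  16 | 10-00,1000-
  17 | -00-1,1000-
  19 | -00-1,1-011
  20 | 10-00  (sole → essential)
  27 | 1-011  (sole → essential)
  30 | 11110  (sole → essential)
Essential prime implicants: 00--1, 0011-, 010-0, 1-011, 10-00, 11110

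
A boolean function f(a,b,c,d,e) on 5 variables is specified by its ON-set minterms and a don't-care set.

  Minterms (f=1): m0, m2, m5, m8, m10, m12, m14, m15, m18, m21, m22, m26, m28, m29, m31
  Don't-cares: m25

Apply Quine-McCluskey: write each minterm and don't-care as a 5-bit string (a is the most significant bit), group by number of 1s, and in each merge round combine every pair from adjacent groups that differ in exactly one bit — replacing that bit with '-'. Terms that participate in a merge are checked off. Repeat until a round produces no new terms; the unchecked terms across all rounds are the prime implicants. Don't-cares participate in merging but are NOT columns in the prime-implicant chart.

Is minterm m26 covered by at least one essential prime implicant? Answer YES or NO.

YES

size-2^0 implicants → 00000(✓)  00010(✓)  00101(✓)  01000(✓)  01010(✓)  01100(✓)  01110(✓)  01111(✓)  10010(✓)  10101(✓)  10110(✓)  11001(✓)  11010(✓)  11100(✓)  11101(✓)  11111(✓)
size-2^1 implicants → -0010(✓)  -0101  -1010(✓)  -1100  -1111  0-000(✓)  0-010(✓)  000-0(✓)  01-00(✓)  01-10(✓)  010-0(✓)  011-0(✓)  0111-  1-010(✓)  1-101  10-10  11-01  111-1  1110-
size-2^2 implicants → --010  0-0-0  01--0
Unchecked terms (primes): --010, -0101, -1100, -1111, 0-0-0, 01--0, 0111-, 1-101, 10-10, 11-01, 111-1, 1110-
Minterm coverage:
  m0 ⊆ 0-0-0 [E]
  m2 ⊆ --010,0-0-0
  m5 ⊆ -0101 [E]
  m8 ⊆ 0-0-0,01--0
  m10 ⊆ --010,0-0-0,01--0
  m12 ⊆ -1100,01--0
  m14 ⊆ 01--0,0111-
  m15 ⊆ -1111,0111-
  m18 ⊆ --010,10-10
  m21 ⊆ -0101,1-101
  m22 ⊆ 10-10 [E]
  m26 ⊆ --010 [E]
  m28 ⊆ -1100,1110-
  m29 ⊆ 1-101,11-01,111-1,1110-
  m31 ⊆ -1111,111-1
E = {--010, -0101, 0-0-0, 10-10}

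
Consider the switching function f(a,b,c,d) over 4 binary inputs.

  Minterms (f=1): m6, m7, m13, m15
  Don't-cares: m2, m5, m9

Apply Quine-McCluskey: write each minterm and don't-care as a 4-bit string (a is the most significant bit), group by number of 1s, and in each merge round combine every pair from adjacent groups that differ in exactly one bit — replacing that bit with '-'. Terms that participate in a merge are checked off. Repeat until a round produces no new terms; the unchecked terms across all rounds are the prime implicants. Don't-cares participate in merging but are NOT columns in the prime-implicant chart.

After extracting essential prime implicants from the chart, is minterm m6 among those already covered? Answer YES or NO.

NO

Round 0: 0010✓ 0101✓ 0110✓ 0111✓ 1001✓ 1101✓ 1111✓
Round 1: -101✓ -111✓ 0-10 01-1✓ 011- 1-01 11-1✓
Round 2: -1-1
PIs = {-1-1, 0-10, 011-, 1-01}
Coverage chart:
  m6: 0-10,011-
  m7: -1-1,011-
  m13: -1-1,1-01
  m15: -1-1 ←essential
Essential: -1-1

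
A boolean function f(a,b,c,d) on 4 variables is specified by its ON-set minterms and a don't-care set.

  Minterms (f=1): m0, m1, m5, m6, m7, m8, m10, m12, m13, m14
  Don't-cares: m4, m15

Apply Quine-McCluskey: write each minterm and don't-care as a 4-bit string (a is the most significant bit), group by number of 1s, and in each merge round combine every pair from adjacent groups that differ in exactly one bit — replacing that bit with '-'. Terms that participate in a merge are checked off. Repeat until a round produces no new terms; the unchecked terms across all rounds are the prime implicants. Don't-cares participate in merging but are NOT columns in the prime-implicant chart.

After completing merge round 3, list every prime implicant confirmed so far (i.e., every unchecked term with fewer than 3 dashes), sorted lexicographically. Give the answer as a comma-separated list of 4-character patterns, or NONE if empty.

--00, 0-0-, 1--0

size-2^0 implicants → 0000(✓)  0001(✓)  0100(✓)  0101(✓)  0110(✓)  0111(✓)  1000(✓)  1010(✓)  1100(✓)  1101(✓)  1110(✓)  1111(✓)
size-2^1 implicants → -000(✓)  -100(✓)  -101(✓)  -110(✓)  -111(✓)  0-00(✓)  0-01(✓)  000-(✓)  01-0(✓)  01-1(✓)  010-(✓)  011-(✓)  1-00(✓)  1-10(✓)  10-0(✓)  11-0(✓)  11-1(✓)  110-(✓)  111-(✓)
size-2^2 implicants → --00  -1-0(✓)  -1-1(✓)  -10-(✓)  -11-(✓)  0-0-  01--(✓)  1--0  11--(✓)
size-2^3 implicants → -1--
Unchecked terms (primes): --00, -1--, 0-0-, 1--0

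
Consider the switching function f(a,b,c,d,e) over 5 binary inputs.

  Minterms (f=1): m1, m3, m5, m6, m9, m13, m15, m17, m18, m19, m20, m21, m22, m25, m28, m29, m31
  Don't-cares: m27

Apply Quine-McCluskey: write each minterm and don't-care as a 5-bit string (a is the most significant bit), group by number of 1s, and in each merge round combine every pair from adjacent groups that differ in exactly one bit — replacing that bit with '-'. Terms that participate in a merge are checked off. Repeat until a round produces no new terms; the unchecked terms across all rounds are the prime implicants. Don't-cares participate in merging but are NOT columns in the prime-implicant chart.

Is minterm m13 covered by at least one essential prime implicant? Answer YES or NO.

[col 0] 00001*, 00011*, 00101*, 00110*, 01001*, 01101*, 01111*, 10001*, 10010*, 10011*, 10100*, 10101*, 10110*, 11001*, 11011*, 11100*, 11101*, 11111*
[col 1] -0001*, -0011*, -0101*, -0110, -1001*, -1101*, -1111*, 0-001*, 0-101*, 00-01*, 000-1*, 01-01*, 011-1*, 1-001*, 1-011*, 1-100*, 1-101*, 10-01*, 10-10, 100-1*, 1001-, 101-0, 1010-*, 11-01*, 11-11*, 110-1*, 111-1*, 1110-*
[col 2] --001*, --101*, -0-01*, -00-1, -1-01*, -11-1, 0--01*, 1--01*, 1-0-1, 1-10-, 11--1
[col 3] ---01
Prime implicants: ---01, -00-1, -0110, -11-1, 1-0-1, 1-10-, 10-10, 1001-, 101-0, 11--1
PI chart (minterm → PIs covering it):
  1 | ---01,-00-1
  3 | -00-1  (sole → essential)
  5 | ---01  (sole → essential)
  6 | -0110  (sole → essential)
  9 | ---01  (sole → essential)
  13 | ---01,-11-1
  15 | -11-1  (sole → essential)
  17 | ---01,-00-1,1-0-1
  18 | 10-10,1001-
  19 | -00-1,1-0-1,1001-
  20 | 1-10-,101-0
  21 | ---01,1-10-
  22 | -0110,10-10,101-0
  25 | ---01,1-0-1,11--1
  28 | 1-10-  (sole → essential)
  29 | ---01,-11-1,1-10-,11--1
  31 | -11-1,11--1
Essential prime implicants: ---01, -00-1, -0110, -11-1, 1-10-

YES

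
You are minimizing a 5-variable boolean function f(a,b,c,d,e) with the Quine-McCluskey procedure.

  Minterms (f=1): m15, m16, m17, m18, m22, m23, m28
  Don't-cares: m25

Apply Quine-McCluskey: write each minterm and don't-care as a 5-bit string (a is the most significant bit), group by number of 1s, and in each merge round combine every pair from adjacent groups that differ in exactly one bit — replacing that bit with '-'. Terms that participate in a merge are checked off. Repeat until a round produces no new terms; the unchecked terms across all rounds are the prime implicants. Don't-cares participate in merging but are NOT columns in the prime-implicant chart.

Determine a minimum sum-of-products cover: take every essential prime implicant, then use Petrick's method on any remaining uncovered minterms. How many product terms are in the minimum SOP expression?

size-2^0 implicants → 01111  10000(✓)  10001(✓)  10010(✓)  10110(✓)  10111(✓)  11001(✓)  11100
size-2^1 implicants → 1-001  10-10  100-0  1000-  1011-
Unchecked terms (primes): 01111, 1-001, 10-10, 100-0, 1000-, 1011-, 11100
Minterm coverage:
  m15 ⊆ 01111 [E]
  m16 ⊆ 100-0,1000-
  m17 ⊆ 1-001,1000-
  m18 ⊆ 10-10,100-0
  m22 ⊆ 10-10,1011-
  m23 ⊆ 1011- [E]
  m28 ⊆ 11100 [E]
E = {01111, 1011-, 11100}
Petrick residual → 1-001, 100-0
Cover = a'bcde + ac'd'e + ab'c'e' + ab'cd + abcd'e'  |cover|=5

5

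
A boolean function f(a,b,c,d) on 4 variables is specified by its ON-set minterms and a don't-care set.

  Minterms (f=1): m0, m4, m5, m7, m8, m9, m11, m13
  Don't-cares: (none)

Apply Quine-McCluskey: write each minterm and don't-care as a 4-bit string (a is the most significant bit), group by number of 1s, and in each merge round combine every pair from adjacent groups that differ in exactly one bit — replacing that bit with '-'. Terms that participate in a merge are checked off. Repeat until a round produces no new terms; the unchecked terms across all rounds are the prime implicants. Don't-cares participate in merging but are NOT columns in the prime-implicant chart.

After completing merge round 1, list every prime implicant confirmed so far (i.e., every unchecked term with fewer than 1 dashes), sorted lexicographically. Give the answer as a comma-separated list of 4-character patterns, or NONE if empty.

NONE

[col 0] 0000*, 0100*, 0101*, 0111*, 1000*, 1001*, 1011*, 1101*
[col 1] -000, -101, 0-00, 01-1, 010-, 1-01, 10-1, 100-
Prime implicants: -000, -101, 0-00, 01-1, 010-, 1-01, 10-1, 100-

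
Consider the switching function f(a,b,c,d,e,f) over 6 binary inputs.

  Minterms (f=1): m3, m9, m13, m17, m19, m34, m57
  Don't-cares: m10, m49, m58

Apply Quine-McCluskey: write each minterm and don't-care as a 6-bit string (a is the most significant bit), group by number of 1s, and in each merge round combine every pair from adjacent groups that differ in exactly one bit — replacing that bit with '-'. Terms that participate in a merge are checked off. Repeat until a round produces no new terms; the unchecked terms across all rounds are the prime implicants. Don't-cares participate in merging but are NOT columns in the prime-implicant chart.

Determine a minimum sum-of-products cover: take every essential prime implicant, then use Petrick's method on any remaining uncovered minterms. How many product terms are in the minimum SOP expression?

Round 0: 000011✓ 001001✓ 001010 001101✓ 010001✓ 010011✓ 100010 110001✓ 111001✓ 111010
Round 1: -10001 0-0011 001-01 0100-1 11-001
PIs = {-10001, 0-0011, 001-01, 001010, 0100-1, 100010, 11-001, 111010}
Coverage chart:
  m3: 0-0011 ←essential
  m9: 001-01 ←essential
  m13: 001-01 ←essential
  m17: -10001,0100-1
  m19: 0-0011,0100-1
  m34: 100010 ←essential
  m57: 11-001 ←essential
Essential: 0-0011, 001-01, 100010, 11-001
Petrick residual → -10001
Min cover (5 terms): bc'd'e'f + a'c'd'ef + a'b'ce'f + ab'c'd'ef' + abd'e'f

5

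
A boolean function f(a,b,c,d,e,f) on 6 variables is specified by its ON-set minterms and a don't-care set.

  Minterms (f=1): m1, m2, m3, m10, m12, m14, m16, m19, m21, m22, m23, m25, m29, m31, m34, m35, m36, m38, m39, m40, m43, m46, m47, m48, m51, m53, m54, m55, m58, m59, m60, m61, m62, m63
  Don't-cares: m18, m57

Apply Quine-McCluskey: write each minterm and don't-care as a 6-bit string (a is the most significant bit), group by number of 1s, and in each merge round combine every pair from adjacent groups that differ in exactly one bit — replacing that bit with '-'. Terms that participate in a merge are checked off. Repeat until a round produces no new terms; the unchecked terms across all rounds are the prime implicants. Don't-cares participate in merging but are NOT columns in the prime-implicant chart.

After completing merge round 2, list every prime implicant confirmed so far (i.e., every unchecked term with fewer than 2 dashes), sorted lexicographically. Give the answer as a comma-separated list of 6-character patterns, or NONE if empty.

-01110, -10000, 00-010, 0000-1, 001-10, 0011-0, 0100-0, 1001-0, 101000

Round 0: 000001✓ 000010✓ 000011✓ 001010✓ 001100✓ 001110✓ 010000✓ 010010✓ 010011✓ 010101✓ 010110✓ 010111✓ 011001✓ 011101✓ 011111✓ 100010✓ 100011✓ 100100✓ 100110✓ 100111✓ 101000 101011✓ 101110✓ 101111✓ 110000✓ 110011✓ 110101✓ 110110✓ 110111✓ 111001✓ 111010✓ 111011✓ 111100✓ 111101✓ 111110✓ 111111✓
Round 1: -00010✓ -00011✓ -01110 -10000 -10011✓ -10101✓ -10110✓ -10111✓ -11001✓ -11101✓ -11111✓ 0-0010✓ 0-0011✓ 00-010 0000-1 00001-✓ 001-10 0011-0 01-101✓ 01-111✓ 010-10✓ 010-11✓ 0100-0 01001-✓ 0101-1✓ 01011-✓ 011-01✓ 0111-1✓ 1-0011✓ 1-0110✓ 1-0111✓ 1-1011✓ 1-1110✓ 1-1111✓ 10-011✓ 10-110✓ 10-111✓ 100-10✓ 100-11✓ 10001-✓ 1001-0 10011-✓ 101-11✓ 10111-✓ 11-011✓ 11-101✓ 11-110✓ 11-111✓ 110-11✓ 1101-1✓ 11011-✓ 111-01✓ 111-10✓ 111-11✓ 1110-1✓ 11101-✓ 1111-0✓ 1111-1✓ 11110-✓ 11111-✓
Round 2: --0011 -0001- -1-101✓ -1-111✓ -10-11 -101-1✓ -1011- -11-01 -111-1✓ 0-001- 01-1-1✓ 010-1- 1--011✓ 1--110✓ 1--111✓ 1-0-11✓ 1-011-✓ 1-1-11✓ 1-111-✓ 10--11✓ 10-11-✓ 100-1- 11--11✓ 11-1-1✓ 11-11-✓ 111--1 111-1- 1111--
Round 3: -1-1-1 1---11 1--11-
PIs = {--0011, -0001-, -01110, -1-1-1, -10-11, -10000, -1011-, -11-01, 0-001-, 00-010, 0000-1, 001-10, 0011-0, 010-1-, 0100-0, 1---11, 1--11-, 100-1-, 1001-0, 101000, 111--1, 111-1-, 1111--}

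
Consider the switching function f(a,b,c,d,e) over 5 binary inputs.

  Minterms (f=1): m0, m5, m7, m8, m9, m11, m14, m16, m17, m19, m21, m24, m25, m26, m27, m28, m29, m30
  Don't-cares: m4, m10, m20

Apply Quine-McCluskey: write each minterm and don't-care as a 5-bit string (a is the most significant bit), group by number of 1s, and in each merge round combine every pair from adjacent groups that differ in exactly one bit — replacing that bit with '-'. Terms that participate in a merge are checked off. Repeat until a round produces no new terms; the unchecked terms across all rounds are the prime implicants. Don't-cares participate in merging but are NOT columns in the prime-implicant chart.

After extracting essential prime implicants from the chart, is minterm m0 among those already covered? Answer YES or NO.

size-2^0 implicants → 00000(✓)  00100(✓)  00101(✓)  00111(✓)  01000(✓)  01001(✓)  01010(✓)  01011(✓)  01110(✓)  10000(✓)  10001(✓)  10011(✓)  10100(✓)  10101(✓)  11000(✓)  11001(✓)  11010(✓)  11011(✓)  11100(✓)  11101(✓)  11110(✓)
size-2^1 implicants → -0000(✓)  -0100(✓)  -0101(✓)  -1000(✓)  -1001(✓)  -1010(✓)  -1011(✓)  -1110(✓)  0-000(✓)  00-00(✓)  001-1  0010-(✓)  01-10(✓)  010-0(✓)  010-1(✓)  0100-(✓)  0101-(✓)  1-000(✓)  1-001(✓)  1-011(✓)  1-100(✓)  1-101(✓)  10-00(✓)  10-01(✓)  100-1(✓)  1000-(✓)  1010-(✓)  11-00(✓)  11-01(✓)  11-10(✓)  110-0(✓)  110-1(✓)  1100-(✓)  1101-(✓)  111-0(✓)  1110-(✓)
size-2^2 implicants → --000  -0-00  -010-  -1-10  -10-0(✓)  -10-1(✓)  -100-(✓)  -101-(✓)  010--(✓)  1--00(✓)  1--01(✓)  1-0-1  1-00-(✓)  1-10-(✓)  10-0-(✓)  11--0  11-0-(✓)  110--(✓)
size-2^3 implicants → -10--  1--0-
Unchecked terms (primes): --000, -0-00, -010-, -1-10, -10--, 001-1, 1--0-, 1-0-1, 11--0
Minterm coverage:
  m0 ⊆ --000,-0-00
  m5 ⊆ -010-,001-1
  m7 ⊆ 001-1 [E]
  m8 ⊆ --000,-10--
  m9 ⊆ -10-- [E]
  m11 ⊆ -10-- [E]
  m14 ⊆ -1-10 [E]
  m16 ⊆ --000,-0-00,1--0-
  m17 ⊆ 1--0-,1-0-1
  m19 ⊆ 1-0-1 [E]
  m21 ⊆ -010-,1--0-
  m24 ⊆ --000,-10--,1--0-,11--0
  m25 ⊆ -10--,1--0-,1-0-1
  m26 ⊆ -1-10,-10--,11--0
  m27 ⊆ -10--,1-0-1
  m28 ⊆ 1--0-,11--0
  m29 ⊆ 1--0- [E]
  m30 ⊆ -1-10,11--0
E = {-1-10, -10--, 001-1, 1--0-, 1-0-1}

NO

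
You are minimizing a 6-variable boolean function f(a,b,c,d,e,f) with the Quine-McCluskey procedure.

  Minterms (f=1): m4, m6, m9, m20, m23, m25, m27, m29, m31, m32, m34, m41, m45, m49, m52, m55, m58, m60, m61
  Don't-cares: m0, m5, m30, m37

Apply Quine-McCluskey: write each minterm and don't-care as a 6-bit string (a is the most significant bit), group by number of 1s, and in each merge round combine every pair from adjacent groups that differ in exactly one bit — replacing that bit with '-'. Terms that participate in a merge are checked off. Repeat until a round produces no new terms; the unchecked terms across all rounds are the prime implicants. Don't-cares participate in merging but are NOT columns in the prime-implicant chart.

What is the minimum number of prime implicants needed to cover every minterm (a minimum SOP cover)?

Round 0: 000000✓ 000100✓ 000101✓ 000110✓ 001001✓ 010100✓ 010111✓ 011001✓ 011011✓ 011101✓ 011110✓ 011111✓ 100000✓ 100010✓ 100101✓ 101001✓ 101101✓ 110001 110100✓ 110111✓ 111010 111100✓ 111101✓
Round 1: -00000 -00101 -01001 -10100 -10111 -11101 0-0100 0-1001 000-00 0001-0 00010- 01-111 011-01✓ 011-11✓ 0110-1✓ 0111-1✓ 01111- 1-1101 10-101 1000-0 101-01 11-100 11110-
Round 2: 011--1
PIs = {-00000, -00101, -01001, -10100, -10111, -11101, 0-0100, 0-1001, 000-00, 0001-0, 00010-, 01-111, 011--1, 01111-, 1-1101, 10-101, 1000-0, 101-01, 11-100, 110001, 111010, 11110-}
Coverage chart:
  m4: 0-0100,000-00,0001-0,00010-
  m6: 0001-0 ←essential
  m9: -01001,0-1001
  m20: -10100,0-0100
  m23: -10111,01-111
  m25: 0-1001,011--1
  m27: 011--1 ←essential
  m29: -11101,011--1
  m31: 01-111,011--1,01111-
  m32: -00000,1000-0
  m34: 1000-0 ←essential
  m41: -01001,101-01
  m45: 1-1101,10-101,101-01
  m49: 110001 ←essential
  m52: -10100,11-100
  m55: -10111 ←essential
  m58: 111010 ←essential
  m60: 11-100,11110-
  m61: -11101,1-1101,11110-
Essential: -10111, 0001-0, 011--1, 1000-0, 110001, 111010
Petrick residual → -01001, -10100, 1-1101, 11-100
Min cover (10 terms): b'cd'e'f + bc'de'f' + bc'def + a'b'c'df' + a'bcf + acde'f + ab'c'd'f' + abde'f' + abc'd'e'f + abcd'ef'

10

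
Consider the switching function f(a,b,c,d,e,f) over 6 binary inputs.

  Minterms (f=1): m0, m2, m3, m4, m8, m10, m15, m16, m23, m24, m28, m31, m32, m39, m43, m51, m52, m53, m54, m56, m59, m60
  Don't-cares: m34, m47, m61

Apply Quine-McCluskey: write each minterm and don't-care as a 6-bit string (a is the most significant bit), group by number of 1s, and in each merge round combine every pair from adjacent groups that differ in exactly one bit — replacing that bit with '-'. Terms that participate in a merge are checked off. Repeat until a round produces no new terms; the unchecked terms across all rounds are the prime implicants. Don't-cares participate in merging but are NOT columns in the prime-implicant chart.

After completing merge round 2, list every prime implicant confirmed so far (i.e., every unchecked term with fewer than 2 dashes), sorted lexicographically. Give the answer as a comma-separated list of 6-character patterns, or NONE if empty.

-01111, 0-1111, 000-00, 00001-, 01-111, 1-1011, 10-111, 101-11, 11-011, 1101-0

size-2^0 implicants → 000000(✓)  000010(✓)  000011(✓)  000100(✓)  001000(✓)  001010(✓)  001111(✓)  010000(✓)  010111(✓)  011000(✓)  011100(✓)  011111(✓)  100000(✓)  100010(✓)  100111(✓)  101011(✓)  101111(✓)  110011(✓)  110100(✓)  110101(✓)  110110(✓)  111000(✓)  111011(✓)  111100(✓)  111101(✓)
size-2^1 implicants → -00000(✓)  -00010(✓)  -01111  -11000(✓)  -11100(✓)  0-0000(✓)  0-1000(✓)  0-1111  00-000(✓)  00-010(✓)  000-00  0000-0(✓)  00001-  0010-0(✓)  01-000(✓)  01-111  011-00(✓)  1-1011  10-111  1000-0(✓)  101-11  11-011  11-100(✓)  11-101(✓)  1101-0  11010-(✓)  111-00(✓)  11110-(✓)
size-2^2 implicants → -000-0  -11-00  0--000  00-0-0  11-10-
Unchecked terms (primes): -000-0, -01111, -11-00, 0--000, 0-1111, 00-0-0, 000-00, 00001-, 01-111, 1-1011, 10-111, 101-11, 11-011, 11-10-, 1101-0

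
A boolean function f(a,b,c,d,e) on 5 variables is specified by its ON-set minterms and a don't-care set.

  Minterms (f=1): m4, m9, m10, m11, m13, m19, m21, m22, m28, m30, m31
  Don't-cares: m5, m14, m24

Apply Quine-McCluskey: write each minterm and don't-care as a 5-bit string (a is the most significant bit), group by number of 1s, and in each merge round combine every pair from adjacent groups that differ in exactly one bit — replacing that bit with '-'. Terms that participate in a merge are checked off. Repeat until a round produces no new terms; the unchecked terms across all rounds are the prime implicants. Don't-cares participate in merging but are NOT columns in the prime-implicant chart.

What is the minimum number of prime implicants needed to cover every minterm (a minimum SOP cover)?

[col 0] 00100*, 00101*, 01001*, 01010*, 01011*, 01101*, 01110*, 10011, 10101*, 10110*, 11000*, 11100*, 11110*, 11111*
[col 1] -0101, -1110, 0-101, 0010-, 01-01, 01-10, 010-1, 0101-, 1-110, 11-00, 111-0, 1111-
Prime implicants: -0101, -1110, 0-101, 0010-, 01-01, 01-10, 010-1, 0101-, 1-110, 10011, 11-00, 111-0, 1111-
PI chart (minterm → PIs covering it):
  4 | 0010-  (sole → essential)
  9 | 01-01,010-1
  10 | 01-10,0101-
  11 | 010-1,0101-
  13 | 0-101,01-01
  19 | 10011  (sole → essential)
  21 | -0101  (sole → essential)
  22 | 1-110  (sole → essential)
  28 | 11-00,111-0
  30 | -1110,1-110,111-0,1111-
  31 | 1111-  (sole → essential)
Essential prime implicants: -0101, 0010-, 1-110, 10011, 1111-
Petrick residual → 01-01, 0101-, 11-00
Minimum SOP uses 8 PIs: b'cd'e + a'b'cd' + a'bd'e + a'bc'd + acde' + ab'c'de + abd'e' + abcd

8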